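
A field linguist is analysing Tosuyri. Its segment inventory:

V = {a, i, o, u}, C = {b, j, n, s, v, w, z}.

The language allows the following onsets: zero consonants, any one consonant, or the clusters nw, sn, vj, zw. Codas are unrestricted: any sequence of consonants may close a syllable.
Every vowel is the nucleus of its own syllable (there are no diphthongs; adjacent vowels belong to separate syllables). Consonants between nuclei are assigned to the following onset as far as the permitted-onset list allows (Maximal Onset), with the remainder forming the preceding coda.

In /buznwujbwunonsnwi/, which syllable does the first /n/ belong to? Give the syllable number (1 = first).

2

Vowels present: u, u, u, o, i; each is a nucleus, giving 5 syllables.
Between /u/ (V1) and /u/ (V2): cluster /znw/ — the longest permitted-onset suffix is /nw/; onset = /nw/, preceding coda = /z/.
Between /u/ (V2) and /u/ (V3): /jbw/ — longest licit onset from the right is /w/, leaving /jb/ as coda.
Between /u/ (V3) and /o/ (V4): just /n/ — single C goes to the following onset.
Between /o/ (V4) and /i/ (V5): /nsnw/ splits as /ns/ + /nw/ (/nw/ is the longest suffix that is a licit onset).
So the parse is buz.nwujb.wu.nons.nwi.
The first /n/ is in the onset of syllable 2 (/nwujb/).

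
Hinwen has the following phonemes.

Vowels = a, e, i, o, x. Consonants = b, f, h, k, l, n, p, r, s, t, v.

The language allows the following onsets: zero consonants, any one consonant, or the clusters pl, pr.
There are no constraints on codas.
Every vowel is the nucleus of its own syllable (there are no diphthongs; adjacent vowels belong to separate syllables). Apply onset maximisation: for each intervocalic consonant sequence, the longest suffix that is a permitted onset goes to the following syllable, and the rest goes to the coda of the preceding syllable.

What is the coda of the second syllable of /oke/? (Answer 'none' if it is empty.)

Nuclei (vowels): o, e → 2 syllables.
Between /o/ (V1) and /e/ (V2): just /k/ — single C goes to the following onset.
So the parse is o.ke.
Syllable 2 is /ke/: onset /k/, nucleus /e/, coda ∅.

none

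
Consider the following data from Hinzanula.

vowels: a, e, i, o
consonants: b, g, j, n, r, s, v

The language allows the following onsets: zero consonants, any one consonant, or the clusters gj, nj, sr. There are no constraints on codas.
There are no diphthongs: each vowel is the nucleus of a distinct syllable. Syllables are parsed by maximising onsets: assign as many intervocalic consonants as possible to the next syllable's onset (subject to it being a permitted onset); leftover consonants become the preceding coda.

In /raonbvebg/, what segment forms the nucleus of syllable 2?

Nuclei (vowels): a, o, e → 3 syllables.
The second nucleus (vowel 2 from the left) is /o/.

o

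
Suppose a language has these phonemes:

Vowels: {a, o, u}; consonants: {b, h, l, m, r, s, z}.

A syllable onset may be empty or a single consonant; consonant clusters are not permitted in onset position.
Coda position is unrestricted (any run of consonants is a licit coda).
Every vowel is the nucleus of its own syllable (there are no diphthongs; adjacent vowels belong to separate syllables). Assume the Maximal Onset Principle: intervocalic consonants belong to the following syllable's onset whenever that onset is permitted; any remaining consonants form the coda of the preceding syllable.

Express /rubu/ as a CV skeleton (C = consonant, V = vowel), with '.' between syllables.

CV.CV

Nuclei (vowels): u, u → 2 syllables.
σ1/σ2 boundary: just /b/ — single C goes to the following onset.
Putting it together: ru.bu.
Mapping each syllable to C/V: /ru/ → CV, /bu/ → CV.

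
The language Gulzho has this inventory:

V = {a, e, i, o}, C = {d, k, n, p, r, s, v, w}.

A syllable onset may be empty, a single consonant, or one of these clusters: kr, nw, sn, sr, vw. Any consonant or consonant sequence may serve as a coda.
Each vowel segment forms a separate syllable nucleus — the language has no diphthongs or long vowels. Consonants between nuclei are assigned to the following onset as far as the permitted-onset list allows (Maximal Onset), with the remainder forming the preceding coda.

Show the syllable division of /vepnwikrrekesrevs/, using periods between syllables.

Nuclei (vowels): e, i, e, e, e → 5 syllables.
Between /e/ (V1) and /i/ (V2): /pnw/; trying suffixes from longest down, /nw/ is the first permitted one, so coda /p/ | onset /nw/.
Between /i/ (V2) and /e/ (V3): /krr/; trying suffixes from longest down, /r/ is the first permitted one, so coda /kr/ | onset /r/.
Between /e/ (V3) and /e/ (V4): /k/ is a single consonant, so it becomes the next onset.
Between /e/ (V4) and /e/ (V5): /sr/ — entire cluster is a permitted onset → onset /sr/, coda ∅.

vep.nwikr.re.ke.srevs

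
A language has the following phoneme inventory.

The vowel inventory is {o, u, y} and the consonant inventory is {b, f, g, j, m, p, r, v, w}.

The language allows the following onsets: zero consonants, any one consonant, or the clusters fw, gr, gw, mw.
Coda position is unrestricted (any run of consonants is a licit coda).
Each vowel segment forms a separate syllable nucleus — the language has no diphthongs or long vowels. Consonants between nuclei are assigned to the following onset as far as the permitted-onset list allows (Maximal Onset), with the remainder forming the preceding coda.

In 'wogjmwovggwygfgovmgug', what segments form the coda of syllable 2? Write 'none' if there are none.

vg

The vowels are o, o, y, o, u — 5 nuclei, so 5 syllables.
V1 /o/ – V2 /o/: cluster /gjmw/ — the longest permitted-onset suffix is /mw/; onset = /mw/, preceding coda = /gj/.
V2 /o/ – V3 /y/: /vggw/ — longest licit onset from the right is /gw/, leaving /vg/ as coda.
V3 /y/ – V4 /o/: cluster /gfg/ — the longest permitted-onset suffix is /g/; onset = /g/, preceding coda = /gf/.
V4 /o/ – V5 /u/: cluster /vmg/ — the longest permitted-onset suffix is /g/; onset = /g/, preceding coda = /vm/.
Putting it together: wogj.mwovg.gwygf.govm.gug.
Syllable 2 is /mwovg/: onset /mw/, nucleus /o/, coda /vg/.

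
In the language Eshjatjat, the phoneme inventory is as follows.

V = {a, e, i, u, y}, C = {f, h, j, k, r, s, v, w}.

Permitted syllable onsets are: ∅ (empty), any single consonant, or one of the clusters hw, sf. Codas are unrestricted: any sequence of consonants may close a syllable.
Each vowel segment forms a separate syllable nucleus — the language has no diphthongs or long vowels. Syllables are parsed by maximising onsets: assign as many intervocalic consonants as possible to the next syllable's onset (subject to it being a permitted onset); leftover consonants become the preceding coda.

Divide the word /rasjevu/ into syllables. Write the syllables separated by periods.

Nuclei (vowels): a, e, u → 3 syllables.
V1 /a/ – V2 /e/: /sj/ splits as /s/ + /j/ (/j/ is the longest suffix that is a licit onset).
V2 /e/ – V3 /u/: /v/ is a single consonant, so it becomes the next onset.

ras.je.vu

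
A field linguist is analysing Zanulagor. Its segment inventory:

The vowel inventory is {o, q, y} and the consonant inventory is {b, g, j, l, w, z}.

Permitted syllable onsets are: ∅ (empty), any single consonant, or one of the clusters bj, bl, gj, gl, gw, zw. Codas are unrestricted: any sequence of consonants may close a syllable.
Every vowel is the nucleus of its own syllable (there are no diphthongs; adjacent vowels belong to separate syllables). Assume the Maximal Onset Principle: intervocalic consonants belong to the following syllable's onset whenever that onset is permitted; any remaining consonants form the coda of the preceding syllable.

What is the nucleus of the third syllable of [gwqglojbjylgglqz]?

y

Vowels present: q, o, y, q; each is a nucleus, giving 4 syllables.
The third nucleus (vowel 3 from the left) is /y/.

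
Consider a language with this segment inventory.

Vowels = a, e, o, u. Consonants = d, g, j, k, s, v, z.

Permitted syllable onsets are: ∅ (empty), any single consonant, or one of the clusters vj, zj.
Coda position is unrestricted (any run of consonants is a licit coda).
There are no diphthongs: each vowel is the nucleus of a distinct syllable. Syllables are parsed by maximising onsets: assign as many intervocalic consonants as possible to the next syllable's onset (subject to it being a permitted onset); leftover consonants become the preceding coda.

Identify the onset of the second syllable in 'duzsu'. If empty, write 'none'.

The vowels are u, u — 2 nuclei, so 2 syllables.
σ1/σ2 boundary: /zs/; trying suffixes from longest down, /s/ is the first permitted one, so coda /z/ | onset /s/.
So the parse is duz.su.
Syllable 2 is /su/: onset /s/, nucleus /u/, coda ∅.

s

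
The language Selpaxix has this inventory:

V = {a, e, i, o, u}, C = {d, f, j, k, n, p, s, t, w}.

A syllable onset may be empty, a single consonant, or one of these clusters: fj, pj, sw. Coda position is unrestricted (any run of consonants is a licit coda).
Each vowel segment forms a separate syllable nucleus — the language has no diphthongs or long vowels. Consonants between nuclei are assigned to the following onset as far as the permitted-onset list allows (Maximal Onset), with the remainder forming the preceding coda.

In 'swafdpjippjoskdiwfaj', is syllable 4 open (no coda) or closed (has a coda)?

Nuclei (vowels): a, i, o, i, a → 5 syllables.
Between /a/ (V1) and /i/ (V2): /fdpj/ splits as /fd/ + /pj/ (/pj/ is the longest suffix that is a licit onset).
Between /i/ (V2) and /o/ (V3): /ppj/; trying suffixes from longest down, /pj/ is the first permitted one, so coda /p/ | onset /pj/.
Between /o/ (V3) and /i/ (V4): /skd/ — longest licit onset from the right is /d/, leaving /sk/ as coda.
Between /i/ (V4) and /a/ (V5): /wf/ — longest licit onset from the right is /f/, leaving /w/ as coda.
Putting it together: swafd.pjip.pjosk.diw.faj.
Syllable 4 is /diw/ with coda /w/, so it is closed.

closed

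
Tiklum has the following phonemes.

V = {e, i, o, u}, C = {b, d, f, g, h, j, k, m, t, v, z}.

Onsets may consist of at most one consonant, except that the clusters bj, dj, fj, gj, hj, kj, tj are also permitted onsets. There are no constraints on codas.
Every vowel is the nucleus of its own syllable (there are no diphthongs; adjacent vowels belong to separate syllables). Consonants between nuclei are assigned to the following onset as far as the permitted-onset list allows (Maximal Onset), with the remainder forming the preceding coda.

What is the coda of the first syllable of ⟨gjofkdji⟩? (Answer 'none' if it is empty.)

The vowels are o, i — 2 nuclei, so 2 syllables.
σ1/σ2 boundary: cluster /fkdj/ — the longest permitted-onset suffix is /dj/; onset = /dj/, preceding coda = /fk/.
Syllabification: gjofk.dji.
Syllable 1 is /gjofk/: onset /gj/, nucleus /o/, coda /fk/.

fk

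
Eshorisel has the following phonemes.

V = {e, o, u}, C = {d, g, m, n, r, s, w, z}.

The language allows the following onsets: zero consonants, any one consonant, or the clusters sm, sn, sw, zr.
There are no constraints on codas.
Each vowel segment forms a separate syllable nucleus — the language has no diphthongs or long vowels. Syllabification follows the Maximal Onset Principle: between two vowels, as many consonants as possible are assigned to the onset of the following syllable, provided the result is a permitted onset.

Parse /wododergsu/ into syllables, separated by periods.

wo.do.derg.su

Nuclei (vowels): o, o, e, u → 4 syllables.
σ1/σ2 boundary: /d/ → onset of the next syllable (single consonants are always licit onsets).
σ2/σ3 boundary: /d/ → onset of the next syllable (single consonants are always licit onsets).
σ3/σ4 boundary: cluster /rgs/ — the longest permitted-onset suffix is /s/; onset = /s/, preceding coda = /rg/.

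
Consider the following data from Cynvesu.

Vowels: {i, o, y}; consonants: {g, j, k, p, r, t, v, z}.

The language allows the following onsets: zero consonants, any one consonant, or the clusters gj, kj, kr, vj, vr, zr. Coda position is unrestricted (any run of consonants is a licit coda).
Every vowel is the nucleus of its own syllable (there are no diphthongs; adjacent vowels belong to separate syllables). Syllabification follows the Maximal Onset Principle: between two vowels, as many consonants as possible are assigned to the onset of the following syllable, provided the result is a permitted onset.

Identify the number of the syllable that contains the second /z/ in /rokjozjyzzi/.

3

Nuclei (vowels): o, o, y, i → 4 syllables.
σ1/σ2 boundary: /kj/ — entire cluster is a permitted onset → onset /kj/, coda ∅.
σ2/σ3 boundary: cluster /zj/ — the longest permitted-onset suffix is /j/; onset = /j/, preceding coda = /z/.
σ3/σ4 boundary: /zz/; trying suffixes from longest down, /z/ is the first permitted one, so coda /z/ | onset /z/.
So the parse is ro.kjoz.jyz.zi.
The second /z/ is in the coda of syllable 3 (/jyz/).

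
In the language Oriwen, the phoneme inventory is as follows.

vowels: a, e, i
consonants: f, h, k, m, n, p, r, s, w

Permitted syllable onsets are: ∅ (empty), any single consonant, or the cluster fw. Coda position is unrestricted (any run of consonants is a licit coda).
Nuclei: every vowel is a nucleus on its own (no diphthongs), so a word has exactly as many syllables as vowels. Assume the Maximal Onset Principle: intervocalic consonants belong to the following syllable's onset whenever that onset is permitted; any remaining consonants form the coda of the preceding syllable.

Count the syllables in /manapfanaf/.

Vowels present: a, a, a, a; each is a nucleus, giving 4 syllables.

4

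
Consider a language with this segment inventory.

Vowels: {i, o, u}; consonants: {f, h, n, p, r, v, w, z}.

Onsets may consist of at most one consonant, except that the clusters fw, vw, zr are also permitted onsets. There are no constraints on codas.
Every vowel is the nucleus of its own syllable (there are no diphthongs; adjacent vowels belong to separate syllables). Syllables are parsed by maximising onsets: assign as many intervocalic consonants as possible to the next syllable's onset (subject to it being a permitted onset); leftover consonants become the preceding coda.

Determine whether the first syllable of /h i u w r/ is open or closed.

Nuclei (vowels): i, u → 2 syllables.
σ1/σ2 boundary: hiatus — the boundary sits between the two vowels.
Syllabification: hi.uwr.
Syllable 1 is /hi/; it ends in its nucleus with no coda, so it is open.

open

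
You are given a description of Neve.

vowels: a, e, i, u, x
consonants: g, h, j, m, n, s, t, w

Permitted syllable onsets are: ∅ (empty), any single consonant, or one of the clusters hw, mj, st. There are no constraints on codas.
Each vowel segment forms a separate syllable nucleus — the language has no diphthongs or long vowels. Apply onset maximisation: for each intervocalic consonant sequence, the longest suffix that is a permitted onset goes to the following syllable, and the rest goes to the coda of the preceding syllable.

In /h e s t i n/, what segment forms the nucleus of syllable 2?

i

The vowels are e, i — 2 nuclei, so 2 syllables.
The second nucleus (vowel 2 from the left) is /i/.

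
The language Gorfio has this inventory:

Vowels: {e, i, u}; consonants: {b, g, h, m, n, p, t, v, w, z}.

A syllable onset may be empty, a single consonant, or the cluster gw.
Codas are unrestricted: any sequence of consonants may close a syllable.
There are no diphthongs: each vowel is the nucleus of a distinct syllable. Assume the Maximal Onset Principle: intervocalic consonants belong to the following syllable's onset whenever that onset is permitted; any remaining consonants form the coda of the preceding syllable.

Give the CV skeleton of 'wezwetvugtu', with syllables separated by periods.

Vowels present: e, e, u, u; each is a nucleus, giving 4 syllables.
Between /e/ (V1) and /e/ (V2): cluster /zw/ — the longest permitted-onset suffix is /w/; onset = /w/, preceding coda = /z/.
Between /e/ (V2) and /u/ (V3): /tv/ splits as /t/ + /v/ (/v/ is the longest suffix that is a licit onset).
Between /u/ (V3) and /u/ (V4): /gt/ — longest licit onset from the right is /t/, leaving /g/ as coda.
Result: wez.wet.vug.tu.
Mapping each syllable to C/V: /wez/ → CVC, /wet/ → CVC, /vug/ → CVC, /tu/ → CV.

CVC.CVC.CVC.CV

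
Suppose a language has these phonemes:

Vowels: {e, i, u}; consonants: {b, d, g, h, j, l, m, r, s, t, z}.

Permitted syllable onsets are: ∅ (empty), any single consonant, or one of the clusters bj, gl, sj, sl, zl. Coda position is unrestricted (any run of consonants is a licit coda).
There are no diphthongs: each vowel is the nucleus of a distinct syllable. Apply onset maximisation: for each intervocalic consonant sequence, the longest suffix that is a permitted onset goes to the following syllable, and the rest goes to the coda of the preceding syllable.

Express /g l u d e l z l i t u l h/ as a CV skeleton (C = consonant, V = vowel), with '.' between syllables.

CCV.CVC.CCV.CVCC

Nuclei (vowels): u, e, i, u → 4 syllables.
V1 /u/ – V2 /e/: /d/ → onset of the next syllable (single consonants are always licit onsets).
V2 /e/ – V3 /i/: cluster /lzl/ — the longest permitted-onset suffix is /zl/; onset = /zl/, preceding coda = /l/.
V3 /i/ – V4 /u/: /t/ → onset of the next syllable (single consonants are always licit onsets).
Result: glu.del.zli.tulh.
Mapping each syllable to C/V: /glu/ → CCV, /del/ → CVC, /zli/ → CCV, /tulh/ → CVCC.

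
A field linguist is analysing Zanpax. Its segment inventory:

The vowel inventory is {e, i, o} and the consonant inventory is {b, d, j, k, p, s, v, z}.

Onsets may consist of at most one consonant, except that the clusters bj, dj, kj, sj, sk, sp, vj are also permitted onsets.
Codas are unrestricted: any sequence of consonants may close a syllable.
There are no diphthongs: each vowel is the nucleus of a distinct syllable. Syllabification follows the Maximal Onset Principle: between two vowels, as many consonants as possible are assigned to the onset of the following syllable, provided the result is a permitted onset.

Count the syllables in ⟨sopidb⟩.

The vowels are o, i — 2 nuclei, so 2 syllables.

2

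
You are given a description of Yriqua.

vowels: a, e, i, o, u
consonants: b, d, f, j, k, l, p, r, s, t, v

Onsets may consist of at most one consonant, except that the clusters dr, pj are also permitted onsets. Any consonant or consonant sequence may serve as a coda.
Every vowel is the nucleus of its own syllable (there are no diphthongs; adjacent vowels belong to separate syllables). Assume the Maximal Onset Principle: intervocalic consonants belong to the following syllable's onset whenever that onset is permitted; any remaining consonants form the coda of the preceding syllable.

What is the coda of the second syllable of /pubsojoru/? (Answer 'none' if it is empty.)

none

Vowels present: u, o, o, u; each is a nucleus, giving 4 syllables.
V1 /u/ – V2 /o/: /bs/; trying suffixes from longest down, /s/ is the first permitted one, so coda /b/ | onset /s/.
V2 /o/ – V3 /o/: just /j/ — single C goes to the following onset.
V3 /o/ – V4 /u/: just /r/ — single C goes to the following onset.
Result: pub.so.jo.ru.
Syllable 2 is /so/: onset /s/, nucleus /o/, coda ∅.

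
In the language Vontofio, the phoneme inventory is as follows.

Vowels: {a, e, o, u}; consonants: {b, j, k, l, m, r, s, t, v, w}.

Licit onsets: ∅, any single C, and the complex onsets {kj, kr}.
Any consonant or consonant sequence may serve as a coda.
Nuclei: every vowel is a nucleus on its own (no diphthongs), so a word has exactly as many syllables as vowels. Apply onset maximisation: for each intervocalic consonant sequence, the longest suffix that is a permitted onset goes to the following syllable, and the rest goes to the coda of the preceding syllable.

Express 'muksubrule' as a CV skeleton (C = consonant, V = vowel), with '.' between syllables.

CVC.CVC.CV.CV

Nuclei (vowels): u, u, u, e → 4 syllables.
V1 /u/ – V2 /u/: /ks/ splits as /k/ + /s/ (/s/ is the longest suffix that is a licit onset).
V2 /u/ – V3 /u/: /br/ — longest licit onset from the right is /r/, leaving /b/ as coda.
V3 /u/ – V4 /e/: just /l/ — single C goes to the following onset.
Result: muk.sub.ru.le.
Mapping each syllable to C/V: /muk/ → CVC, /sub/ → CVC, /ru/ → CV, /le/ → CV.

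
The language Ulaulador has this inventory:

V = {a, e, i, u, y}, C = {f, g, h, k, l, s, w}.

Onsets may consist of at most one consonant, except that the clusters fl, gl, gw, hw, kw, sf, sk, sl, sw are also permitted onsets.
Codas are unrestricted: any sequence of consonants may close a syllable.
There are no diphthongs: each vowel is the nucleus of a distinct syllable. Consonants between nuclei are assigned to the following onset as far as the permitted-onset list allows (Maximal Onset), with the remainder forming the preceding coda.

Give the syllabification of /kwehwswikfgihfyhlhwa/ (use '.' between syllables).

Nuclei (vowels): e, i, i, y, a → 5 syllables.
σ1/σ2 boundary: cluster /hwsw/ — the longest permitted-onset suffix is /sw/; onset = /sw/, preceding coda = /hw/.
σ2/σ3 boundary: /kfg/; trying suffixes from longest down, /g/ is the first permitted one, so coda /kf/ | onset /g/.
σ3/σ4 boundary: cluster /hf/ — the longest permitted-onset suffix is /f/; onset = /f/, preceding coda = /h/.
σ4/σ5 boundary: /hlhw/; trying suffixes from longest down, /hw/ is the first permitted one, so coda /hl/ | onset /hw/.

kwehw.swikf.gih.fyhl.hwa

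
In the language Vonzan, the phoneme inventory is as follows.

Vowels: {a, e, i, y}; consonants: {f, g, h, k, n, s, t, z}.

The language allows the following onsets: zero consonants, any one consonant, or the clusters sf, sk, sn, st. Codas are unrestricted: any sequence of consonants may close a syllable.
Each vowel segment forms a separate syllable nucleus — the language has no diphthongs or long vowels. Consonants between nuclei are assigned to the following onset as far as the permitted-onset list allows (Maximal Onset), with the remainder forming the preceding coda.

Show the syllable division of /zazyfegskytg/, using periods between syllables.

za.zy.feg.skytg

The vowels are a, y, e, y — 4 nuclei, so 4 syllables.
/a…y/ gap (V1→V2): /z/ is a single consonant, so it becomes the next onset.
/y…e/ gap (V2→V3): /f/ is a single consonant, so it becomes the next onset.
/e…y/ gap (V3→V4): /gsk/ splits as /g/ + /sk/ (/sk/ is the longest suffix that is a licit onset).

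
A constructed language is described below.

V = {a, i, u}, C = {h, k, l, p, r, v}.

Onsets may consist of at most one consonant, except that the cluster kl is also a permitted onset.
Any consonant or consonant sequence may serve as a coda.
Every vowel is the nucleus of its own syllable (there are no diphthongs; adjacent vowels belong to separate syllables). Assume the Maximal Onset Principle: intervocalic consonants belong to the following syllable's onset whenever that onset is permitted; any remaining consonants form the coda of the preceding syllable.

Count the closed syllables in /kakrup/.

Nuclei (vowels): a, u → 2 syllables.
σ1/σ2 boundary: /kr/ — longest licit onset from the right is /r/, leaving /k/ as coda.
Putting it together: kak.rup.
Classifying each syllable: /kak/ (closed), /rup/ (closed).
Closed syllables: 2.

2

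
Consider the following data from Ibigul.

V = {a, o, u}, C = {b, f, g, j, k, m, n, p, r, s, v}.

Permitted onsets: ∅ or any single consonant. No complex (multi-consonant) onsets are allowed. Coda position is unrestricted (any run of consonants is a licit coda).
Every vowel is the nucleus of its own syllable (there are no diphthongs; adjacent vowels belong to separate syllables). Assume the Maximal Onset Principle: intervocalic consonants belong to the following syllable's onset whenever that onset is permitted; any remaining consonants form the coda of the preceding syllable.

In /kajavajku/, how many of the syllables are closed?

The vowels are a, a, a, u — 4 nuclei, so 4 syllables.
Between /a/ (V1) and /a/ (V2): /j/ is a single consonant, so it becomes the next onset.
Between /a/ (V2) and /a/ (V3): just /v/ — single C goes to the following onset.
Between /a/ (V3) and /u/ (V4): /jk/ splits as /j/ + /k/ (/k/ is the longest suffix that is a licit onset).
Putting it together: ka.ja.vaj.ku.
Classifying each syllable: /ka/ (open), /ja/ (open), /vaj/ (closed), /ku/ (open).
Closed syllables: 1.

1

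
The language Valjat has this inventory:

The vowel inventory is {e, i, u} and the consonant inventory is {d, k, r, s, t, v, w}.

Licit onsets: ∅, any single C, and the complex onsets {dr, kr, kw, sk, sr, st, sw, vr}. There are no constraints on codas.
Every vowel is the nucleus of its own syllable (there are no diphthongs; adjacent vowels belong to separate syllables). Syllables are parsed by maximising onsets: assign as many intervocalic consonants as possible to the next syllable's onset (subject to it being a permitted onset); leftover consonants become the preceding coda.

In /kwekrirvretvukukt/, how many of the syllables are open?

Nuclei (vowels): e, i, e, u, u → 5 syllables.
/e…i/ gap (V1→V2): cluster /kr/ — /kr/ is itself a permitted onset, so the whole cluster goes right; preceding coda = ∅.
/i…e/ gap (V2→V3): cluster /rvr/ — the longest permitted-onset suffix is /vr/; onset = /vr/, preceding coda = /r/.
/e…u/ gap (V3→V4): /tv/ — longest licit onset from the right is /v/, leaving /t/ as coda.
/u…u/ gap (V4→V5): just /k/ — single C goes to the following onset.
Putting it together: kwe.krir.vret.vu.kukt.
Classifying each syllable: /kwe/ (open), /krir/ (closed), /vret/ (closed), /vu/ (open), /kukt/ (closed).
Open syllables: 2.

2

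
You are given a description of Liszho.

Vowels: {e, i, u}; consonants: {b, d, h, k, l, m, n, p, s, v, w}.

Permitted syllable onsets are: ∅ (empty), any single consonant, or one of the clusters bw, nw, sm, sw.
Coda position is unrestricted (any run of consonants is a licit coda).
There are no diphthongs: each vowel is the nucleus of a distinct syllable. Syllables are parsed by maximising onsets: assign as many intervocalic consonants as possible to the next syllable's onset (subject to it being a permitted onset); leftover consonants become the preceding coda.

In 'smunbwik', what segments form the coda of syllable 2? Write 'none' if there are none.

k

Vowels present: u, i; each is a nucleus, giving 2 syllables.
Between /u/ (V1) and /i/ (V2): /nbw/; trying suffixes from longest down, /bw/ is the first permitted one, so coda /n/ | onset /bw/.
Putting it together: smun.bwik.
Syllable 2 is /bwik/: onset /bw/, nucleus /i/, coda /k/.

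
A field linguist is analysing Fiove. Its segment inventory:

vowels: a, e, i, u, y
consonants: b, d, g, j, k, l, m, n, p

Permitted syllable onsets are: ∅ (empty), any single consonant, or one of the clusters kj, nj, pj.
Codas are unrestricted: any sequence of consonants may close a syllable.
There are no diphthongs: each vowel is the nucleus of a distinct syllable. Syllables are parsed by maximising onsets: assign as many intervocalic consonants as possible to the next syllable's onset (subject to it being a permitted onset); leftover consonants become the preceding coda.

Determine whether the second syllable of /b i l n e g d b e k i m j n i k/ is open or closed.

closed

The vowels are i, e, e, i, i — 5 nuclei, so 5 syllables.
/i…e/ gap (V1→V2): /ln/ — longest licit onset from the right is /n/, leaving /l/ as coda.
/e…e/ gap (V2→V3): /gdb/; trying suffixes from longest down, /b/ is the first permitted one, so coda /gd/ | onset /b/.
/e…i/ gap (V3→V4): just /k/ — single C goes to the following onset.
/i…i/ gap (V4→V5): cluster /mjn/ — the longest permitted-onset suffix is /n/; onset = /n/, preceding coda = /mj/.
So the parse is bil.negd.be.kimj.nik.
Syllable 2 is /negd/ with coda /gd/, so it is closed.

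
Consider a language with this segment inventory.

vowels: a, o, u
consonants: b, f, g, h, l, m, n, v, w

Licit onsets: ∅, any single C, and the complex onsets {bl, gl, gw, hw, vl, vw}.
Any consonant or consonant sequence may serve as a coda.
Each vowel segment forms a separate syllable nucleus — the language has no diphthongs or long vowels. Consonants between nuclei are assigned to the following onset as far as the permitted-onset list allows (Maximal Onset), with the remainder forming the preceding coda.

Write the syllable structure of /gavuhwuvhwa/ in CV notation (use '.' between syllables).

CV.CV.CCVC.CCV

Vowels present: a, u, u, a; each is a nucleus, giving 4 syllables.
σ1/σ2 boundary: just /v/ — single C goes to the following onset.
σ2/σ3 boundary: /hw/ is a licit onset in full, so it all attaches to the next syllable.
σ3/σ4 boundary: /vhw/ splits as /v/ + /hw/ (/hw/ is the longest suffix that is a licit onset).
Putting it together: ga.vu.hwuv.hwa.
Mapping each syllable to C/V: /ga/ → CV, /vu/ → CV, /hwuv/ → CCVC, /hwa/ → CCV.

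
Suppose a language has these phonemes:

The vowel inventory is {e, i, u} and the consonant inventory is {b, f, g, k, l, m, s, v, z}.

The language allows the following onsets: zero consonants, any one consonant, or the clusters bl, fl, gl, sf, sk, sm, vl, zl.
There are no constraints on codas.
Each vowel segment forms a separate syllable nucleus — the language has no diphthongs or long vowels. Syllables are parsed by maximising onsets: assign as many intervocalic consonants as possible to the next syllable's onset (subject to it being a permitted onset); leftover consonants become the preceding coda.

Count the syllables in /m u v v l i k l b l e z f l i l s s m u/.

5

The vowels are u, i, e, i, u — 5 nuclei, so 5 syllables.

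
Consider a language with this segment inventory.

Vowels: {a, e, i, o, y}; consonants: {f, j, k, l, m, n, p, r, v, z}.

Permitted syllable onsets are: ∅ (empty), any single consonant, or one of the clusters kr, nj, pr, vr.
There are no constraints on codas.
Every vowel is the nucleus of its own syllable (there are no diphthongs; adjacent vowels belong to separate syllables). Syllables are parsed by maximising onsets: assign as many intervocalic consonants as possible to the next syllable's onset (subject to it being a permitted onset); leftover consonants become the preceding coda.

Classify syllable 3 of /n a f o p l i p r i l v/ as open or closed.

The vowels are a, o, i, i — 4 nuclei, so 4 syllables.
σ1/σ2 boundary: just /f/ — single C goes to the following onset.
σ2/σ3 boundary: /pl/ — longest licit onset from the right is /l/, leaving /p/ as coda.
σ3/σ4 boundary: /pr/ is a licit onset in full, so it all attaches to the next syllable.
So the parse is na.fop.li.prilv.
Syllable 3 is /li/; it ends in its nucleus with no coda, so it is open.

open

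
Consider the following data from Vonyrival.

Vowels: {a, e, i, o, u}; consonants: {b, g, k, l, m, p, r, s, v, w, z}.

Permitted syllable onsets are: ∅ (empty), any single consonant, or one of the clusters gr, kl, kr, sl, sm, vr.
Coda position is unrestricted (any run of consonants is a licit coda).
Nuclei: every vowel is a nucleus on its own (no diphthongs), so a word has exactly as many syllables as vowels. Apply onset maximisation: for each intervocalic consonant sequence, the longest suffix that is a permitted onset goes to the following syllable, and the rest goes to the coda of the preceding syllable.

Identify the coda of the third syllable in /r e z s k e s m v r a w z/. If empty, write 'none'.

wz

The vowels are e, e, a — 3 nuclei, so 3 syllables.
V1 /e/ – V2 /e/: /zsk/; trying suffixes from longest down, /k/ is the first permitted one, so coda /zs/ | onset /k/.
V2 /e/ – V3 /a/: /smvr/; trying suffixes from longest down, /vr/ is the first permitted one, so coda /sm/ | onset /vr/.
So the parse is rezs.kesm.vrawz.
Syllable 3 is /vrawz/: onset /vr/, nucleus /a/, coda /wz/.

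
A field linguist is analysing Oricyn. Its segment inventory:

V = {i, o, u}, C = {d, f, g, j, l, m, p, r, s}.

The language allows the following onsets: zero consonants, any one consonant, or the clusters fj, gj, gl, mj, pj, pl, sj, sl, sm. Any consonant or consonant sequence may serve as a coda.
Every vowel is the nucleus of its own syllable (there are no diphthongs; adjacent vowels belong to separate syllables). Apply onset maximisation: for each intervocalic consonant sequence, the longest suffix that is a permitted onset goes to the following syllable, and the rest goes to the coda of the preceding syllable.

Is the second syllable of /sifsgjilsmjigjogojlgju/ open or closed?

closed

Vowels present: i, i, i, o, o, u; each is a nucleus, giving 6 syllables.
/i…i/ gap (V1→V2): /fsgj/; trying suffixes from longest down, /gj/ is the first permitted one, so coda /fs/ | onset /gj/.
/i…i/ gap (V2→V3): /lsmj/ — longest licit onset from the right is /mj/, leaving /ls/ as coda.
/i…o/ gap (V3→V4): cluster /gj/ — /gj/ is itself a permitted onset, so the whole cluster goes right; preceding coda = ∅.
/o…o/ gap (V4→V5): just /g/ — single C goes to the following onset.
/o…u/ gap (V5→V6): /jlgj/; trying suffixes from longest down, /gj/ is the first permitted one, so coda /jl/ | onset /gj/.
Result: sifs.gjils.mji.gjo.gojl.gju.
Syllable 2 is /gjils/ with coda /ls/, so it is closed.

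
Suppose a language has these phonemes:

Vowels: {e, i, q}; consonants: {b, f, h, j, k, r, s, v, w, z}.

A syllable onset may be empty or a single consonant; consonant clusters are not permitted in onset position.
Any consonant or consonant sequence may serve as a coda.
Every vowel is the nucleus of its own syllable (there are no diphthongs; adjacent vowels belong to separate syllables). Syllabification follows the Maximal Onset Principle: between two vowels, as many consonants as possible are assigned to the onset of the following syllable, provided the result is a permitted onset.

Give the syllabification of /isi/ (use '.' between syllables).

Nuclei (vowels): i, i → 2 syllables.
Between /i/ (V1) and /i/ (V2): /s/ → onset of the next syllable (single consonants are always licit onsets).

i.si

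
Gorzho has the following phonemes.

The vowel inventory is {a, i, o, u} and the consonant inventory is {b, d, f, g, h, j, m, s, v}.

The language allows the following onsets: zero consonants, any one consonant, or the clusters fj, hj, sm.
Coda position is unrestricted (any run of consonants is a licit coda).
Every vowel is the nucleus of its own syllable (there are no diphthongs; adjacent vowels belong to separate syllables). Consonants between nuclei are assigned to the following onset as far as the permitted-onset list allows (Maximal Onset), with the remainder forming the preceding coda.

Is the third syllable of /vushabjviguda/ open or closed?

Nuclei (vowels): u, a, i, u, a → 5 syllables.
σ1/σ2 boundary: /sh/ — longest licit onset from the right is /h/, leaving /s/ as coda.
σ2/σ3 boundary: /bjv/ splits as /bj/ + /v/ (/v/ is the longest suffix that is a licit onset).
σ3/σ4 boundary: /g/ is a single consonant, so it becomes the next onset.
σ4/σ5 boundary: /d/ is a single consonant, so it becomes the next onset.
So the parse is vus.habj.vi.gu.da.
Syllable 3 is /vi/; it ends in its nucleus with no coda, so it is open.

open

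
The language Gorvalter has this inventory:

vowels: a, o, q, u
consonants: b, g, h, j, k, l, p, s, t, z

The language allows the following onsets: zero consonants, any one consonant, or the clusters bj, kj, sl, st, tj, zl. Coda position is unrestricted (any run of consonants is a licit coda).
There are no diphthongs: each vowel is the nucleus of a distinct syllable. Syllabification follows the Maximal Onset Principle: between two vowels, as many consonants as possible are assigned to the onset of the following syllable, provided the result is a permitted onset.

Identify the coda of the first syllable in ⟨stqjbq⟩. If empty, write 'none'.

j

Nuclei (vowels): q, q → 2 syllables.
/q…q/ gap (V1→V2): /jb/ splits as /j/ + /b/ (/b/ is the longest suffix that is a licit onset).
Result: stqj.bq.
Syllable 1 is /stqj/: onset /st/, nucleus /q/, coda /j/.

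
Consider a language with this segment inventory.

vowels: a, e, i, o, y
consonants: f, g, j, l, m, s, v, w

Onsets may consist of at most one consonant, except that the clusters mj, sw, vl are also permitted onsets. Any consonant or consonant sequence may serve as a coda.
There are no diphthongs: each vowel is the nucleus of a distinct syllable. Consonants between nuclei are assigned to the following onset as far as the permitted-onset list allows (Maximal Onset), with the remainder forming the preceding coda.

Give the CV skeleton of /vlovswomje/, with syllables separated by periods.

CCVC.CCV.CCV

The vowels are o, o, e — 3 nuclei, so 3 syllables.
σ1/σ2 boundary: cluster /vsw/ — the longest permitted-onset suffix is /sw/; onset = /sw/, preceding coda = /v/.
σ2/σ3 boundary: /mj/ — entire cluster is a permitted onset → onset /mj/, coda ∅.
So the parse is vlov.swo.mje.
Mapping each syllable to C/V: /vlov/ → CCVC, /swo/ → CCV, /mje/ → CCV.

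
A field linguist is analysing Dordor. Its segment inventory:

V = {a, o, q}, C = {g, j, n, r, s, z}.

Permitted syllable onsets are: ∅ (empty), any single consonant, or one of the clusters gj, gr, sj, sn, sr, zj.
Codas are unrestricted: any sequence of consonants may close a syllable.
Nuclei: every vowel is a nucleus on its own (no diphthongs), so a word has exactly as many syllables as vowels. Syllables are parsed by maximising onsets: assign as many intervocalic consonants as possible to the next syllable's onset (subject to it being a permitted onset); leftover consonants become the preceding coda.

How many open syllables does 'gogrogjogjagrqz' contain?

4

The vowels are o, o, o, a, q — 5 nuclei, so 5 syllables.
/o…o/ gap (V1→V2): cluster /gr/ — /gr/ is itself a permitted onset, so the whole cluster goes right; preceding coda = ∅.
/o…o/ gap (V2→V3): /gj/ is a licit onset in full, so it all attaches to the next syllable.
/o…a/ gap (V3→V4): /gj/ — entire cluster is a permitted onset → onset /gj/, coda ∅.
/a…q/ gap (V4→V5): /gr/ — entire cluster is a permitted onset → onset /gr/, coda ∅.
So the parse is go.gro.gjo.gja.grqz.
Classifying each syllable: /go/ (open), /gro/ (open), /gjo/ (open), /gja/ (open), /grqz/ (closed).
Open syllables: 4.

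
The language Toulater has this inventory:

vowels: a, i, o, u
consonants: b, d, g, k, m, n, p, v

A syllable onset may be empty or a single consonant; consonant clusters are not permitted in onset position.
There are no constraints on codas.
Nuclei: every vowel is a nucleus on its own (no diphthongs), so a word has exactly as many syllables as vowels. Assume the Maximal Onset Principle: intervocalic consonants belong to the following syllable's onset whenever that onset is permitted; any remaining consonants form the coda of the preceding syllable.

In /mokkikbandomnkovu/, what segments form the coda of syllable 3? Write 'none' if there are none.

Nuclei (vowels): o, i, a, o, o, u → 6 syllables.
Between /o/ (V1) and /i/ (V2): cluster /kk/ — the longest permitted-onset suffix is /k/; onset = /k/, preceding coda = /k/.
Between /i/ (V2) and /a/ (V3): /kb/ — longest licit onset from the right is /b/, leaving /k/ as coda.
Between /a/ (V3) and /o/ (V4): /nd/ — longest licit onset from the right is /d/, leaving /n/ as coda.
Between /o/ (V4) and /o/ (V5): /mnk/ — longest licit onset from the right is /k/, leaving /mn/ as coda.
Between /o/ (V5) and /u/ (V6): /v/ → onset of the next syllable (single consonants are always licit onsets).
So the parse is mok.kik.ban.domn.ko.vu.
Syllable 3 is /ban/: onset /b/, nucleus /a/, coda /n/.

n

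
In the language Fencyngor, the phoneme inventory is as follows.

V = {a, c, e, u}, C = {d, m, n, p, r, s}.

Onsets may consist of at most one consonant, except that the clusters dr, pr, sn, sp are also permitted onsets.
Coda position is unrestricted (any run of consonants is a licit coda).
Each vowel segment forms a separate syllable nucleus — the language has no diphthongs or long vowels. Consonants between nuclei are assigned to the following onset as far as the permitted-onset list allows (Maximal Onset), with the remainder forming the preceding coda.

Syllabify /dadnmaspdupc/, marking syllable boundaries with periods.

Nuclei (vowels): a, a, u, c → 4 syllables.
Between /a/ (V1) and /a/ (V2): /dnm/ — longest licit onset from the right is /m/, leaving /dn/ as coda.
Between /a/ (V2) and /u/ (V3): cluster /spd/ — the longest permitted-onset suffix is /d/; onset = /d/, preceding coda = /sp/.
Between /u/ (V3) and /c/ (V4): /p/ → onset of the next syllable (single consonants are always licit onsets).

dadn.masp.du.pc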